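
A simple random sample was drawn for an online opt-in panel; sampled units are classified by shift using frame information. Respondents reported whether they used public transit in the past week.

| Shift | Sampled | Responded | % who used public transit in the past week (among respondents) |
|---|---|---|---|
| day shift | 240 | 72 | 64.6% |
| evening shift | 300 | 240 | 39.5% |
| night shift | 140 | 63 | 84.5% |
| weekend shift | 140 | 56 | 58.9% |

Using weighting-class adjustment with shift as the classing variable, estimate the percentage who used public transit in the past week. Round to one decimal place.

57.8%

Class response rates: day shift 72/240 = 30%, evening shift 240/300 = 80%, night shift 63/140 = 45%, weekend shift 56/140 = 40%.
Each respondent's weight = sampled/responded in their class; summing within a class gives n_sampled, so:
  day shift: 240 × 64.6 = 15504
  evening shift: 300 × 39.5 = 11,850
  night shift: 140 × 84.5 = 11,830
  weekend shift: 140 × 58.9 = 8246
Adjusted estimate = 47,430 / 820 = 57.8415 → 57.8%.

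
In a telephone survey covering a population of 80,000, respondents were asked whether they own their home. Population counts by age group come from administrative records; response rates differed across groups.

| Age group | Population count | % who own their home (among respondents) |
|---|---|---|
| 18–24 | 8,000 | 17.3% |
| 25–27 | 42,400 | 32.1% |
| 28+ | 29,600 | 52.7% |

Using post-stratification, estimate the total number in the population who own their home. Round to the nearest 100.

Estimated count per cell = population count × respondent percentage:
  18–24: 8,000 × 17.3% = 1384
  25–27: 42,400 × 32.1% = 13610.4
  28+: 29,600 × 52.7% = 15599.2
Estimated total = 30593.6 → 30,600.

30,600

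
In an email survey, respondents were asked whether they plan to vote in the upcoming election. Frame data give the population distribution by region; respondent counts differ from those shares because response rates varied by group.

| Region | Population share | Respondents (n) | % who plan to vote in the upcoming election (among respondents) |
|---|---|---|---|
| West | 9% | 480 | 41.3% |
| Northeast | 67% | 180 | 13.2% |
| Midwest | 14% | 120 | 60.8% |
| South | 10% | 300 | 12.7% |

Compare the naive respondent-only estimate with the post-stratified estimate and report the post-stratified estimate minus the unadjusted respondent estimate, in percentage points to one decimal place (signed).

-8.5 percentage points

Unadjusted (pooled respondent) estimate weights by respondent counts:
  (480/1080)×41.3 + (180/1080)×13.2 + (120/1080)×60.8 + (300/1080)×12.7 = 30.8389%
Post-stratified estimate weights by population shares:
  0.09×41.3 + 0.67×13.2 + 0.14×60.8 + 0.1×12.7 = 22.343%
Difference = 22.343 − 30.8389 = -8.4959 pp.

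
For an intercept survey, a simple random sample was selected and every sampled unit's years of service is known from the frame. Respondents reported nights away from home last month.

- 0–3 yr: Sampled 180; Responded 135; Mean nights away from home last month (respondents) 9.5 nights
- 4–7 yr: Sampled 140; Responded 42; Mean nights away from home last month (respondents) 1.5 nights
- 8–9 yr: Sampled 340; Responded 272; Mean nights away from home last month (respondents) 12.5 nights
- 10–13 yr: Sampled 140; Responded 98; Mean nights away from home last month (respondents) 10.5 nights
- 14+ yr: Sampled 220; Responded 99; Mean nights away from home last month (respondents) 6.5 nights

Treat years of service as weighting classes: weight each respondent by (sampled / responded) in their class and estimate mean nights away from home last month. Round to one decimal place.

8.9

Class response rates: 0–3 yr 135/180 = 75%, 4–7 yr 42/140 = 30%, 8–9 yr 272/340 = 80%, 10–13 yr 98/140 = 70%, 14+ yr 99/220 = 45%.
Each respondent's weight = sampled/responded in their class; summing within a class gives n_sampled, so:
  0–3 yr: 180 × 9.5 = 1710
  4–7 yr: 140 × 1.5 = 210
  8–9 yr: 340 × 12.5 = 4250
  10–13 yr: 140 × 10.5 = 1470
  14+ yr: 220 × 6.5 = 1430
Adjusted estimate = 9070 / 1,020 = 8.89216 → 8.9.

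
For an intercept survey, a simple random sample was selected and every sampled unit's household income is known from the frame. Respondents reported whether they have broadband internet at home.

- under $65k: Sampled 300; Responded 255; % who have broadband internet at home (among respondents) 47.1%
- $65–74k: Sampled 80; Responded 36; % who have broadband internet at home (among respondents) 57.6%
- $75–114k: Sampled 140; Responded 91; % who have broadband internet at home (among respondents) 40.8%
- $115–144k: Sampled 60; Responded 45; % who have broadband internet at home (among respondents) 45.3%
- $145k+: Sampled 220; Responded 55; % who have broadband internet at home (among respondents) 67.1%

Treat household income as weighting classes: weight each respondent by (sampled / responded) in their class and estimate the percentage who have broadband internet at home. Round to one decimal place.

Class response rates: under $65k 255/300 = 85%, $65–74k 36/80 = 45%, $75–114k 91/140 = 65%, $115–144k 45/60 = 75%, $145k+ 55/220 = 25%.
Weighting each respondent by the inverse class response rate inflates each class back to its sampled size, so the class weight is n_sampled:
  under $65k: 300 × 47.1 = 14,130
  $65–74k: 80 × 57.6 = 4608
  $75–114k: 140 × 40.8 = 5712
  $115–144k: 60 × 45.3 = 2718
  $145k+: 220 × 67.1 = 14762
Adjusted estimate = 41,930 / 800 = 52.4125 → 52.4%.

52.4%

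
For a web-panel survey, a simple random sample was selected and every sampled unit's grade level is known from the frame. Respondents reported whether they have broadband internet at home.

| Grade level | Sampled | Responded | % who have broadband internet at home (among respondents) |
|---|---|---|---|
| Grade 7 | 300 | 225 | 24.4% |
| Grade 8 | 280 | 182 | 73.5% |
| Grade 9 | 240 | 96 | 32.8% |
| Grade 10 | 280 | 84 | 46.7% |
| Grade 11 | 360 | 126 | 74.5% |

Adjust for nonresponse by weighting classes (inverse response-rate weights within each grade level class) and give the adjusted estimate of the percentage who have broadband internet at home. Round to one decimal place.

Response rates by class: Grade 7 225/300 = 75%, Grade 8 182/280 = 65%, Grade 9 96/240 = 40%, Grade 10 84/280 = 30%, Grade 11 126/360 = 35%.
Each respondent's weight = sampled/responded in their class; summing within a class gives n_sampled, so:
  Grade 7: 300 × 24.4 = 7320
  Grade 8: 280 × 73.5 = 20,580
  Grade 9: 240 × 32.8 = 7872
  Grade 10: 280 × 46.7 = 13,076
  Grade 11: 360 × 74.5 = 26,820
Adjusted estimate = 75,668 / 1,460 = 51.8274 → 51.8%.

51.8%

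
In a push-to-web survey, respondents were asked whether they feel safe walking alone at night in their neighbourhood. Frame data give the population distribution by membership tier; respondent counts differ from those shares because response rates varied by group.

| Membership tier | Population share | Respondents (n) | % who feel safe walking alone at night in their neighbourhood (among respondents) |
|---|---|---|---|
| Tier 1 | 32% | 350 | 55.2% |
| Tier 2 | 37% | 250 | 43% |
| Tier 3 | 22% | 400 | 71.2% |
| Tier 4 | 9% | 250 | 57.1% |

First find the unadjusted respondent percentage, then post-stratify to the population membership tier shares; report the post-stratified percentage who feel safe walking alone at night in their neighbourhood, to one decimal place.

54.4%

Unadjusted (pooled respondent) estimate weights by respondent counts:
  (350/1250)×55.2 + (250/1250)×43 + (400/1250)×71.2 + (250/1250)×57.1 = 58.26%
Post-stratifying to population shares instead:
  0.32×55.2 + 0.37×43 + 0.22×71.2 + 0.09×57.1 = 54.377%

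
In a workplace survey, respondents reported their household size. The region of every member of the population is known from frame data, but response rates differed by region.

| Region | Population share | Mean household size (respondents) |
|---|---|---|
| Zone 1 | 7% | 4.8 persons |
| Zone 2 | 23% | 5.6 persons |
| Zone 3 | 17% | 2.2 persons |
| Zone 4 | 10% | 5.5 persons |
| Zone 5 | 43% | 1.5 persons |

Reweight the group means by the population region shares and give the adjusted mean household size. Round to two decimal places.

3.19

Each cell contributes population-share × respondent value:
  Zone 1: 0.07 × 4.8 = 0.336
  Zone 2: 0.23 × 5.6 = 1.288
  Zone 3: 0.17 × 2.2 = 0.374
  Zone 4: 0.1 × 5.5 = 0.55
  Zone 5: 0.43 × 1.5 = 0.645
Post-stratified estimate = 3.193 → 3.19.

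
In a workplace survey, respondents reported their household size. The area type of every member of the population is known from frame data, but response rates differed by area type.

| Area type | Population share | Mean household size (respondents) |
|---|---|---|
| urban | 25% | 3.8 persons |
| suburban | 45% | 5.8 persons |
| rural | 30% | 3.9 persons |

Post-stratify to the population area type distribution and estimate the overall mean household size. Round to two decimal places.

Reweight to the known area type distribution:
  urban: 0.25 × 3.8 = 0.95
  suburban: 0.45 × 5.8 = 2.61
  rural: 0.3 × 3.9 = 1.17
Post-stratified estimate = 4.73 → 4.73.

4.73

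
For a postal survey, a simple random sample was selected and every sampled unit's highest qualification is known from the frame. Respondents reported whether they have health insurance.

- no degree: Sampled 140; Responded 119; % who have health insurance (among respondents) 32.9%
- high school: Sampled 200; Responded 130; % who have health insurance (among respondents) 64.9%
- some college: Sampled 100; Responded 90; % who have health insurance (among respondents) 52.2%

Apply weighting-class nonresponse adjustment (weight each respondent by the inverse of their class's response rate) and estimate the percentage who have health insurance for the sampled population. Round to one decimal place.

51.8%

Response rates by class: no degree 119/140 = 85%, high school 130/200 = 65%, some college 90/100 = 90%.
With weight = n_sampled/n_responded per class, the weighted class total is n_sampled:
  no degree: 140 × 32.9 = 4606
  high school: 200 × 64.9 = 12980
  some college: 100 × 52.2 = 5220
Adjusted estimate = 22,806 / 440 = 51.8318 → 51.8%.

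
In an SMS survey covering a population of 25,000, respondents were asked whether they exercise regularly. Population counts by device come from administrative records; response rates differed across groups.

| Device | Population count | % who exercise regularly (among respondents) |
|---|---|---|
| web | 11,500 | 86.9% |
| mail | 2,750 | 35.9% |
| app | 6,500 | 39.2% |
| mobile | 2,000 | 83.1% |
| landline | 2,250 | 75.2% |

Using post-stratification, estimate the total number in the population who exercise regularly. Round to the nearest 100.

16,900

Estimated count per cell = population count × respondent percentage:
  web: 11,500 × 86.9% = 9993.5
  mail: 2,750 × 35.9% = 987.25
  app: 6,500 × 39.2% = 2548
  mobile: 2,000 × 83.1% = 1662
  landline: 2,250 × 75.2% = 1692
Estimated total = 16882.8 → 16,900.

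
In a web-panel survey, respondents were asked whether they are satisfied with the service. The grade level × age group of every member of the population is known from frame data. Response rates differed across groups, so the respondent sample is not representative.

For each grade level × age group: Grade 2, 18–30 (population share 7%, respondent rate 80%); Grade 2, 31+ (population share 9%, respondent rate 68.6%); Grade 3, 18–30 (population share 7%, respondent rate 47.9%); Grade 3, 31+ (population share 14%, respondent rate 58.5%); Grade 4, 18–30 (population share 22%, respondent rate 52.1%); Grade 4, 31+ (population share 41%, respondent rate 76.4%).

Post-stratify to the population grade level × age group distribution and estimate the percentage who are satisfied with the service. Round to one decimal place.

Each cell contributes population-share × respondent value:
  Grade 2, 18–30: 0.07 × 80 = 5.6
  Grade 2, 31+: 0.09 × 68.6 = 6.174
  Grade 3, 18–30: 0.07 × 47.9 = 3.353
  Grade 3, 31+: 0.14 × 58.5 = 8.19
  Grade 4, 18–30: 0.22 × 52.1 = 11.462
  Grade 4, 31+: 0.41 × 76.4 = 31.324
Post-stratified estimate = 66.103 → 66.1%.

66.1%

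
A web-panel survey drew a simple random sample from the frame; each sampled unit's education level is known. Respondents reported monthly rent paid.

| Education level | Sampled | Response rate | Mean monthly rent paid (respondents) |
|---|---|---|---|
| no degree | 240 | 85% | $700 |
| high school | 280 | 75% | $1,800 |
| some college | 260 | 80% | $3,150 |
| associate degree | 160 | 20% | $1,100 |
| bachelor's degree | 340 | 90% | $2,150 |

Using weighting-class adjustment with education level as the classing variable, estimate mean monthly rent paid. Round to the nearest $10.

$1,870

With weight = n_sampled/n_responded per class, the weighted class total is n_sampled:
  no degree: 240 × 700 = 168,000
  high school: 280 × 1800 = 504,000
  some college: 260 × 3150 = 819,000
  associate degree: 160 × 1100 = 176,000
  bachelor's degree: 340 × 2150 = 731,000
Adjusted estimate = 2,398,000 / 1,280 = 1873.44 → $1,870.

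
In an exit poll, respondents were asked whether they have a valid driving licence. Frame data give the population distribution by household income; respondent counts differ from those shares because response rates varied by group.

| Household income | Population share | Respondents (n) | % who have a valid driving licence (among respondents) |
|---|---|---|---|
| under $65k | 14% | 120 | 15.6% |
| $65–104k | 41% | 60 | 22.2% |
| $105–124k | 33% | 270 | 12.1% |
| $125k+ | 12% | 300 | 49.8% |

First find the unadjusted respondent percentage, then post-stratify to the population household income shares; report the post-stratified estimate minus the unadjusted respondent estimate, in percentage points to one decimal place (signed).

-7.3 percentage points

Without adjustment, the pooled respondent share is:
  (120/750)×15.6 + (60/750)×22.2 + (270/750)×12.1 + (300/750)×49.8 = 28.548%
Post-stratifying to population shares instead:
  0.14×15.6 + 0.41×22.2 + 0.33×12.1 + 0.12×49.8 = 21.255%
Difference = 21.255 − 28.548 = -7.293 pp.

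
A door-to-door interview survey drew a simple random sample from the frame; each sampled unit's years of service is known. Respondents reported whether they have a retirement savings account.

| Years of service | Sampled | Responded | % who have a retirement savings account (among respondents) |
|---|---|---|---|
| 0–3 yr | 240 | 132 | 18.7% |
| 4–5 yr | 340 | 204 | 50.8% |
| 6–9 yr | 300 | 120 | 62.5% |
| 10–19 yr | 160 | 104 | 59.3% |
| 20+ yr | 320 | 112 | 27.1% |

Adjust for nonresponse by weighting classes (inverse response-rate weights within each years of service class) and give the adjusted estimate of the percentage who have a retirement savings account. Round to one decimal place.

43.1%

Response rates by class: 0–3 yr 132/240 = 55%, 4–5 yr 204/340 = 60%, 6–9 yr 120/300 = 40%, 10–19 yr 104/160 = 65%, 20+ yr 112/320 = 35%.
Weighting each respondent by the inverse class response rate inflates each class back to its sampled size, so the class weight is n_sampled:
  0–3 yr: 240 × 18.7 = 4488
  4–5 yr: 340 × 50.8 = 17,272
  6–9 yr: 300 × 62.5 = 18,750
  10–19 yr: 160 × 59.3 = 9488
  20+ yr: 320 × 27.1 = 8672
Adjusted estimate = 58,670 / 1,360 = 43.1397 → 43.1%.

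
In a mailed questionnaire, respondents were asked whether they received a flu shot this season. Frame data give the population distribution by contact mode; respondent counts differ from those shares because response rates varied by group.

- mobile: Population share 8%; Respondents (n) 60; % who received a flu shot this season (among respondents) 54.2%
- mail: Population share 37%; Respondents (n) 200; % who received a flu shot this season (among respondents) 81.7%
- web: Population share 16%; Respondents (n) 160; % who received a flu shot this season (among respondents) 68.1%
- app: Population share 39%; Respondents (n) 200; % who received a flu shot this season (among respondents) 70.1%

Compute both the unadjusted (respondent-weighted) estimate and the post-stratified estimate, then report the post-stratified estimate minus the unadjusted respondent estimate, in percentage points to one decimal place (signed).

Without adjustment, the pooled respondent share is:
  (60/620)×54.2 + (200/620)×81.7 + (160/620)×68.1 + (200/620)×70.1 = 71.7871%
Post-stratifying to population shares instead:
  0.08×54.2 + 0.37×81.7 + 0.16×68.1 + 0.39×70.1 = 72.8%
Difference = 72.8 − 71.7871 = 1.0129 pp.

+1.0 percentage points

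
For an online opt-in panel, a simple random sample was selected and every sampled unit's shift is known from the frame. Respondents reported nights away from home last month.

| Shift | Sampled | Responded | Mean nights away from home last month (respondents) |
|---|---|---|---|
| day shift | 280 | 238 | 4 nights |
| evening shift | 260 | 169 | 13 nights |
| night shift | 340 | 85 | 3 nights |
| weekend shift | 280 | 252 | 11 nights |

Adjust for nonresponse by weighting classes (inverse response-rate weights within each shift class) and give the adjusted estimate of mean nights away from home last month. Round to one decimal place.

7.4

Class response rates: day shift 238/280 = 85%, evening shift 169/260 = 65%, night shift 85/340 = 25%, weekend shift 252/280 = 90%.
Inverse-response-rate weighting restores each class to its sampled count, so class totals weight by n_sampled:
  day shift: 280 × 4 = 1120
  evening shift: 260 × 13 = 3380
  night shift: 340 × 3 = 1020
  weekend shift: 280 × 11 = 3080
Adjusted estimate = 8600 / 1,160 = 7.41379 → 7.4.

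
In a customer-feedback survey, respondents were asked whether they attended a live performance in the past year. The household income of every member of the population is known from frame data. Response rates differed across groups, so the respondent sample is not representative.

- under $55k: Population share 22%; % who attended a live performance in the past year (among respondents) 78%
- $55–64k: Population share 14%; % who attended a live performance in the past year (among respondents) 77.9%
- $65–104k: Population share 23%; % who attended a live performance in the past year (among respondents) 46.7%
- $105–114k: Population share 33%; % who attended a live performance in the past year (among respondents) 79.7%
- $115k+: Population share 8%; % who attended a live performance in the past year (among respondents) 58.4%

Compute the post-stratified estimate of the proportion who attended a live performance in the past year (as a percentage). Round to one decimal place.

69.8%

Each cell contributes population-share × respondent value:
  under $55k: 0.22 × 78 = 17.16
  $55–64k: 0.14 × 77.9 = 10.906
  $65–104k: 0.23 × 46.7 = 10.741
  $105–114k: 0.33 × 79.7 = 26.301
  $115k+: 0.08 × 58.4 = 4.672
Post-stratified estimate = 69.78 → 69.8%.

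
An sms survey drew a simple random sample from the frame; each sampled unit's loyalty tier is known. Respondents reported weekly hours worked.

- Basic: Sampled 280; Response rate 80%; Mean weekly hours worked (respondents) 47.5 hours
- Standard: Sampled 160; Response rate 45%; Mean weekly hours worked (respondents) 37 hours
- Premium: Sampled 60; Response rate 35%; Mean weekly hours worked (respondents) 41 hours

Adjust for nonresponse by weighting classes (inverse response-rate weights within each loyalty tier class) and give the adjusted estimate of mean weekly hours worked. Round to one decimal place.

43.4

Each respondent's weight = sampled/responded in their class; summing within a class gives n_sampled, so:
  Basic: 280 × 47.5 = 13,300
  Standard: 160 × 37 = 5920
  Premium: 60 × 41 = 2460
Adjusted estimate = 21,680 / 500 = 43.36 → 43.4.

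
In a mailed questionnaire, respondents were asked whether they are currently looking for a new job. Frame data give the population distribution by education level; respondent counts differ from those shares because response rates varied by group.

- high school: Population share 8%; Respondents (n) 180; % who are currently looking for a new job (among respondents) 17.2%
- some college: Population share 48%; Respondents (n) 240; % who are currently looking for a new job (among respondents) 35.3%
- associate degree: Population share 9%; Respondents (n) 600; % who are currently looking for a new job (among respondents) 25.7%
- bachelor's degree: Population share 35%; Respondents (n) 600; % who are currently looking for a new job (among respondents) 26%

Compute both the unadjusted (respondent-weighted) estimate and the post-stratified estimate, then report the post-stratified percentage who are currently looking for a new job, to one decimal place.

29.7%

Without adjustment, the pooled respondent share is:
  (180/1620)×17.2 + (240/1620)×35.3 + (600/1620)×25.7 + (600/1620)×26 = 26.2889%
Post-stratified estimate weights by population shares:
  0.08×17.2 + 0.48×35.3 + 0.09×25.7 + 0.35×26 = 29.733%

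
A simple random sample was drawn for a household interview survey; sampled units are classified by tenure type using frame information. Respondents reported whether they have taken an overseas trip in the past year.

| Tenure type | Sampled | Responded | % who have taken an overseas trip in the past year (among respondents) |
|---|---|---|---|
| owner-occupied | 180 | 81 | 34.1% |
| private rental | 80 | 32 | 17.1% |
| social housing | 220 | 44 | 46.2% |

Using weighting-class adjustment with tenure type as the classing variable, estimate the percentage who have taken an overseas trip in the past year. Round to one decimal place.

Class response rates: owner-occupied 81/180 = 45%, private rental 32/80 = 40%, social housing 44/220 = 20%.
With weight = n_sampled/n_responded per class, the weighted class total is n_sampled:
  owner-occupied: 180 × 34.1 = 6138
  private rental: 80 × 17.1 = 1368
  social housing: 220 × 46.2 = 10,164
Adjusted estimate = 17,670 / 480 = 36.8125 → 36.8%.

36.8%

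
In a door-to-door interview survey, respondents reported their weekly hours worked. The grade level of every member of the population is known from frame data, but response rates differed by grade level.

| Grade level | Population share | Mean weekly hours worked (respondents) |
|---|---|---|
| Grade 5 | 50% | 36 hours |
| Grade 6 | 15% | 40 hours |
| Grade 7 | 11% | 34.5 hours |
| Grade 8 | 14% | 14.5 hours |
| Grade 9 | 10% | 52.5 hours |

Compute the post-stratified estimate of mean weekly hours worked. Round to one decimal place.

35.1

Weight each group's respondent value by its population share:
  Grade 5: 0.5 × 36 = 18
  Grade 6: 0.15 × 40 = 6
  Grade 7: 0.11 × 34.5 = 3.795
  Grade 8: 0.14 × 14.5 = 2.03
  Grade 9: 0.1 × 52.5 = 5.25
Post-stratified estimate = 35.075 → 35.1.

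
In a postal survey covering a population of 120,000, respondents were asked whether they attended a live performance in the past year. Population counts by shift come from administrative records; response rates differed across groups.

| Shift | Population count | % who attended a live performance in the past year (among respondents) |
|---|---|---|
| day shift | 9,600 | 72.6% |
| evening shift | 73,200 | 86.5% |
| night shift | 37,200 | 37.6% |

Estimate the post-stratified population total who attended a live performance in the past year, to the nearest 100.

84,300

Apply each group's respondent rate to its population count:
  day shift: 9,600 × 72.6% = 6969.6
  evening shift: 73,200 × 86.5% = 63,318
  night shift: 37,200 × 37.6% = 13987.2
Estimated total = 84274.8 → 84,300.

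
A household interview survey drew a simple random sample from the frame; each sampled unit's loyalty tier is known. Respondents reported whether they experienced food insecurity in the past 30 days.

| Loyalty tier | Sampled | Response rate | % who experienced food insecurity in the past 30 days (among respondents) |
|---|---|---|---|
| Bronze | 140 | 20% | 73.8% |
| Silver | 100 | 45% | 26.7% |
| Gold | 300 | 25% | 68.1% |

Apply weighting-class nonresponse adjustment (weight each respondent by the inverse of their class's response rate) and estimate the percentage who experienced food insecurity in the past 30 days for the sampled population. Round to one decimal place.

With weight = n_sampled/n_responded per class, the weighted class total is n_sampled:
  Bronze: 140 × 73.8 = 10,332
  Silver: 100 × 26.7 = 2670
  Gold: 300 × 68.1 = 20,430
Adjusted estimate = 33,432 / 540 = 61.9111 → 61.9%.

61.9%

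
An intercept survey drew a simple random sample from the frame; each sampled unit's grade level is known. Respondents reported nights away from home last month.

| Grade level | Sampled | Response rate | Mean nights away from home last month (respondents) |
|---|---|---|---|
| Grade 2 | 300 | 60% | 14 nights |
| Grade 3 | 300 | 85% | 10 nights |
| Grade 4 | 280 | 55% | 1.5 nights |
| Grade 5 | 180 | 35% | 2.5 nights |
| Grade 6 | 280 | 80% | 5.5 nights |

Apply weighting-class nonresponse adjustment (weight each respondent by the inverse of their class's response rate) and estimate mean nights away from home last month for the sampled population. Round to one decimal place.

Inverse-response-rate weighting restores each class to its sampled count, so class totals weight by n_sampled:
  Grade 2: 300 × 14 = 4200
  Grade 3: 300 × 10 = 3000
  Grade 4: 280 × 1.5 = 420
  Grade 5: 180 × 2.5 = 450
  Grade 6: 280 × 5.5 = 1540
Adjusted estimate = 9610 / 1,340 = 7.17164 → 7.2.

7.2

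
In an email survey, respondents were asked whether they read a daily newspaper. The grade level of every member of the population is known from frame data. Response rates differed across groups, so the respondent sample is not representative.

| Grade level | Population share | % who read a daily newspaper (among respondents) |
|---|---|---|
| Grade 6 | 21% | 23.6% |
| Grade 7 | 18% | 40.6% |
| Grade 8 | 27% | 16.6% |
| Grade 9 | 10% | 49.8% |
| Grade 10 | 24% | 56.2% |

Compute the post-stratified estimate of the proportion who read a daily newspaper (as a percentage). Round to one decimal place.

35.2%

Each cell contributes population-share × respondent value:
  Grade 6: 0.21 × 23.6 = 4.956
  Grade 7: 0.18 × 40.6 = 7.308
  Grade 8: 0.27 × 16.6 = 4.482
  Grade 9: 0.1 × 49.8 = 4.98
  Grade 10: 0.24 × 56.2 = 13.488
Post-stratified estimate = 35.214 → 35.2%.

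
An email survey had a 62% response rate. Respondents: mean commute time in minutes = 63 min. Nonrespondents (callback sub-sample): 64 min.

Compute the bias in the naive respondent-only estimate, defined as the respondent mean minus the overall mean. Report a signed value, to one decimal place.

Nonresponse fraction = 1 − 0.62 = 0.38.
Bias = (nonresponse fraction) × (respondent mean − nonrespondent mean)
     = 0.38 × (63 − 64) = 0.38 × -1 = -0.38.

-0.4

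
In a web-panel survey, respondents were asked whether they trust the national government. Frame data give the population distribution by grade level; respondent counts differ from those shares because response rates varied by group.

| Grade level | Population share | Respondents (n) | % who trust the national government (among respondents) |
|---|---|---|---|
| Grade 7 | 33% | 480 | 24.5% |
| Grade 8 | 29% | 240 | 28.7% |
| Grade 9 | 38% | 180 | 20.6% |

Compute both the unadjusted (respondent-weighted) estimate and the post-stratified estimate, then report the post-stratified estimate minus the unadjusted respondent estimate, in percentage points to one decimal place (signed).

Without adjustment, the pooled respondent share is:
  (480/900)×24.5 + (240/900)×28.7 + (180/900)×20.6 = 24.84%
Post-stratifying to population shares instead:
  0.33×24.5 + 0.29×28.7 + 0.38×20.6 = 24.236%
Difference = 24.236 − 24.84 = -0.604 pp.

-0.6 percentage points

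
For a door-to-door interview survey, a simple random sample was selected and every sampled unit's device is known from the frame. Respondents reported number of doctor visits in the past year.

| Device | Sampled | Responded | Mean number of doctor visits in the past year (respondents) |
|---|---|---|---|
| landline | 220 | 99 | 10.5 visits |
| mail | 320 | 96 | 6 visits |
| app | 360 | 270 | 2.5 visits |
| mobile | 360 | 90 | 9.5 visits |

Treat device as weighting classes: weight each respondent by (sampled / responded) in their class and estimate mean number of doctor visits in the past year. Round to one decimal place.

6.8

Response rates by class: landline 99/220 = 45%, mail 96/320 = 30%, app 270/360 = 75%, mobile 90/360 = 25%.
Inverse-response-rate weighting restores each class to its sampled count, so class totals weight by n_sampled:
  landline: 220 × 10.5 = 2310
  mail: 320 × 6 = 1920
  app: 360 × 2.5 = 900
  mobile: 360 × 9.5 = 3420
Adjusted estimate = 8550 / 1,260 = 6.78571 → 6.8.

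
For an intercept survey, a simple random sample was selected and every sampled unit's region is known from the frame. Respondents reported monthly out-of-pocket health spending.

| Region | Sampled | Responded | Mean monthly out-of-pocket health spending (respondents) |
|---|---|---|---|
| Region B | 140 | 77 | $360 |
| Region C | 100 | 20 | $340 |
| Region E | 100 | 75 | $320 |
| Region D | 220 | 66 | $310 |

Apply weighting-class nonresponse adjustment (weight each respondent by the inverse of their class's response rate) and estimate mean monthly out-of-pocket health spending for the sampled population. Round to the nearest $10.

Response rates by class: Region B 77/140 = 55%, Region C 20/100 = 20%, Region E 75/100 = 75%, Region D 66/220 = 30%.
Inverse-response-rate weighting restores each class to its sampled count, so class totals weight by n_sampled:
  Region B: 140 × 360 = 50,400
  Region C: 100 × 340 = 34,000
  Region E: 100 × 320 = 32,000
  Region D: 220 × 310 = 68,200
Adjusted estimate = 184,600 / 560 = 329.643 → $330.

$330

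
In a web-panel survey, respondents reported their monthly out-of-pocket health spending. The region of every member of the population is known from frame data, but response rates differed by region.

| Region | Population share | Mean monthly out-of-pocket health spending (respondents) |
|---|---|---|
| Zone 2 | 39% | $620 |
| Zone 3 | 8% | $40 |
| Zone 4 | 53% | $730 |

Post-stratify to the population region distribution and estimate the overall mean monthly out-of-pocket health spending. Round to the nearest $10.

Reweight to the known region distribution:
  Zone 2: 0.39 × 620 = 241.8
  Zone 3: 0.08 × 40 = 3.2
  Zone 4: 0.53 × 730 = 386.9
Post-stratified estimate = 631.9 → $630.

$630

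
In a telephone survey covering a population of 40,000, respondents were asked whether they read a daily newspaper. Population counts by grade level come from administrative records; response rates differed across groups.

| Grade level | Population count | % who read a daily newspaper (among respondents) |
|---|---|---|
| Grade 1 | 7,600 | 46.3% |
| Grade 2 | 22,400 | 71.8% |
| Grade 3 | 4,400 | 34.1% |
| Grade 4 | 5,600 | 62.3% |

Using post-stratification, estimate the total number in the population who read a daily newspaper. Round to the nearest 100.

24,600

Apply each group's respondent rate to its population count:
  Grade 1: 7,600 × 46.3% = 3518.8
  Grade 2: 22,400 × 71.8% = 16083.2
  Grade 3: 4,400 × 34.1% = 1500.4
  Grade 4: 5,600 × 62.3% = 3488.8
Estimated total = 24591.2 → 24,600.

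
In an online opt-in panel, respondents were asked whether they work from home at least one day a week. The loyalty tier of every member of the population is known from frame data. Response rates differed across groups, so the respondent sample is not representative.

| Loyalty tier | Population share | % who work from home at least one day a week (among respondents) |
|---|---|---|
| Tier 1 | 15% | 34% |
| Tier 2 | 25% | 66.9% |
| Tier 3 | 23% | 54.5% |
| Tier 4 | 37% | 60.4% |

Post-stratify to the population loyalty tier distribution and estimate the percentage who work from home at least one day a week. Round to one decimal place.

56.7%

Each cell contributes population-share × respondent value:
  Tier 1: 0.15 × 34 = 5.1
  Tier 2: 0.25 × 66.9 = 16.725
  Tier 3: 0.23 × 54.5 = 12.535
  Tier 4: 0.37 × 60.4 = 22.348
Post-stratified estimate = 56.708 → 56.7%.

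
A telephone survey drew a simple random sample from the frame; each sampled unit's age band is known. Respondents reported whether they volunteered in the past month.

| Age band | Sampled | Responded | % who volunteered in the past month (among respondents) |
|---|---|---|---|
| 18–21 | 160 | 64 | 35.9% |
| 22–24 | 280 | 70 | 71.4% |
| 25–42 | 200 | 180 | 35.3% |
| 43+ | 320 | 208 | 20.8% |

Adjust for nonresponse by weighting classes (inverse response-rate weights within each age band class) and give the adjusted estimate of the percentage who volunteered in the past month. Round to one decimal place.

Response rates by class: 18–21 64/160 = 40%, 22–24 70/280 = 25%, 25–42 180/200 = 90%, 43+ 208/320 = 65%.
Inverse-response-rate weighting restores each class to its sampled count, so class totals weight by n_sampled:
  18–21: 160 × 35.9 = 5744
  22–24: 280 × 71.4 = 19,992
  25–42: 200 × 35.3 = 7060
  43+: 320 × 20.8 = 6656
Adjusted estimate = 39,452 / 960 = 41.0958 → 41.1%.

41.1%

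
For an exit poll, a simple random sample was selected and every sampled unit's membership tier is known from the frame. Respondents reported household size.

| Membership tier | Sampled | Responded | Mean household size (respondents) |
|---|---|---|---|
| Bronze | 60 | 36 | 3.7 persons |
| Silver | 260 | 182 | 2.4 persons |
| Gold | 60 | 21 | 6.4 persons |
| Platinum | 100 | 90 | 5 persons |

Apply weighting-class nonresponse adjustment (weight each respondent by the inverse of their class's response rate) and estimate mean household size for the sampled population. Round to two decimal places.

3.60

Response rates by class: Bronze 36/60 = 60%, Silver 182/260 = 70%, Gold 21/60 = 35%, Platinum 90/100 = 90%.
With weight = n_sampled/n_responded per class, the weighted class total is n_sampled:
  Bronze: 60 × 3.7 = 222
  Silver: 260 × 2.4 = 624
  Gold: 60 × 6.4 = 384
  Platinum: 100 × 5 = 500
Adjusted estimate = 1730 / 480 = 3.60417 → 3.60.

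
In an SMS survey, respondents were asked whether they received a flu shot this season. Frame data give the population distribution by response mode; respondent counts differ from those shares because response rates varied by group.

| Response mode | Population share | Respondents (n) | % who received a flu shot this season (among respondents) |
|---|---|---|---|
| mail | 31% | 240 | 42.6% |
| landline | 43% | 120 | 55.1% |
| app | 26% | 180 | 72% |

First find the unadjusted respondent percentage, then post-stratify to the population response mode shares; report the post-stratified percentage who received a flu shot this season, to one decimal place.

55.6%

Naive respondent-only estimate (weights = respondent counts):
  (240/540)×42.6 + (120/540)×55.1 + (180/540)×72 = 55.1778%
Reweighting by population response mode shares:
  0.31×42.6 + 0.43×55.1 + 0.26×72 = 55.619%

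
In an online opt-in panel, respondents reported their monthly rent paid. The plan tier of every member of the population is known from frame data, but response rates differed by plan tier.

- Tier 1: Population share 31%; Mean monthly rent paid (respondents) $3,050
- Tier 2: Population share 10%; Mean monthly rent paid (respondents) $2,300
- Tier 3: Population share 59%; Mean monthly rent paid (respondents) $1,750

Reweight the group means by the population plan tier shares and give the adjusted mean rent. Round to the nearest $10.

Reweight to the known plan tier distribution:
  Tier 1: 0.31 × 3050 = 945.5
  Tier 2: 0.1 × 2300 = 230
  Tier 3: 0.59 × 1750 = 1032.5
Post-stratified estimate = 2208 → $2,210.

$2,210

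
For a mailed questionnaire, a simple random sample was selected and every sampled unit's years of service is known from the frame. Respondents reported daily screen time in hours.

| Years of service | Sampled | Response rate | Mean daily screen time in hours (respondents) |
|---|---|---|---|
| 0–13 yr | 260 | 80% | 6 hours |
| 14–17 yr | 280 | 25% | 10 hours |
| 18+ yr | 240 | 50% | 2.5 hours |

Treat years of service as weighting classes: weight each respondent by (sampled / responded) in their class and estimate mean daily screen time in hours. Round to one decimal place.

With weight = n_sampled/n_responded per class, the weighted class total is n_sampled:
  0–13 yr: 260 × 6 = 1560
  14–17 yr: 280 × 10 = 2800
  18+ yr: 240 × 2.5 = 600
Adjusted estimate = 4960 / 780 = 6.35897 → 6.4.

6.4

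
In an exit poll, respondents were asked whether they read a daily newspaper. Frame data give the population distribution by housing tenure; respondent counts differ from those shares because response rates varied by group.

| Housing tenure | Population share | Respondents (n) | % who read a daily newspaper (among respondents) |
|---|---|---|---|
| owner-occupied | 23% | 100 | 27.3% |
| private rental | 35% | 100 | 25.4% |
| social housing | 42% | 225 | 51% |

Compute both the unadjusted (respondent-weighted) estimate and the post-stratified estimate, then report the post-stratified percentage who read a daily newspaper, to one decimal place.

36.6%

Without adjustment, the pooled respondent share is:
  (100/425)×27.3 + (100/425)×25.4 + (225/425)×51 = 39.4%
Post-stratifying to population shares instead:
  0.23×27.3 + 0.35×25.4 + 0.42×51 = 36.589%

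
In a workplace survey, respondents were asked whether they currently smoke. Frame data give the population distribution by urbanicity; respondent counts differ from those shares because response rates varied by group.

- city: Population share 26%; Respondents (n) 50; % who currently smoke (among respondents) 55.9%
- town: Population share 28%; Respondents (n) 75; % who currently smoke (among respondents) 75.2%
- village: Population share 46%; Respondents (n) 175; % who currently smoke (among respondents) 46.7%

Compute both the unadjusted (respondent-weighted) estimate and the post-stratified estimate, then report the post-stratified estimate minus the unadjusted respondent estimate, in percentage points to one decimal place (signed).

Naive respondent-only estimate (weights = respondent counts):
  (50/300)×55.9 + (75/300)×75.2 + (175/300)×46.7 = 55.3583%
Post-stratifying to population shares instead:
  0.26×55.9 + 0.28×75.2 + 0.46×46.7 = 57.072%
Difference = 57.072 − 55.3583 = 1.7137 pp.

+1.7 percentage points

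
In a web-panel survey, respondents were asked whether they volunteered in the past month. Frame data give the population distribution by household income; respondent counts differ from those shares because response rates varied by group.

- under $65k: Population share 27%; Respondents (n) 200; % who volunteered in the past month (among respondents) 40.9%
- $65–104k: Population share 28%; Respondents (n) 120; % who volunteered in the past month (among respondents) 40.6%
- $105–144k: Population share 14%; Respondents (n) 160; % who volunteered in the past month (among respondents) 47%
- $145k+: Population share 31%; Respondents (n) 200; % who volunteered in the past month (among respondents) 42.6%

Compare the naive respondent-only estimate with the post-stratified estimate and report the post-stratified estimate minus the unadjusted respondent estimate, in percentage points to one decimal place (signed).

Naive respondent-only estimate (weights = respondent counts):
  (200/680)×40.9 + (120/680)×40.6 + (160/680)×47 + (200/680)×42.6 = 42.7824%
Post-stratified estimate weights by population shares:
  0.27×40.9 + 0.28×40.6 + 0.14×47 + 0.31×42.6 = 42.197%
Difference = 42.197 − 42.7824 = -0.5854 pp.

-0.6 percentage points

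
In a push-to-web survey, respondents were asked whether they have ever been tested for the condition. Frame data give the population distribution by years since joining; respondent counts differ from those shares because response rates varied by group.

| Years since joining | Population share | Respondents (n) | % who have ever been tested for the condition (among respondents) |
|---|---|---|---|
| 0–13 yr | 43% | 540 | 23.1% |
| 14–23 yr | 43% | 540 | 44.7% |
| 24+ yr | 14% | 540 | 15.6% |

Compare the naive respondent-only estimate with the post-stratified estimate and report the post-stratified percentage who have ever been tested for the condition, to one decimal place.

Unadjusted (pooled respondent) estimate weights by respondent counts:
  (540/1620)×23.1 + (540/1620)×44.7 + (540/1620)×15.6 = 27.8%
Post-stratified estimate weights by population shares:
  0.43×23.1 + 0.43×44.7 + 0.14×15.6 = 31.338%

31.3%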